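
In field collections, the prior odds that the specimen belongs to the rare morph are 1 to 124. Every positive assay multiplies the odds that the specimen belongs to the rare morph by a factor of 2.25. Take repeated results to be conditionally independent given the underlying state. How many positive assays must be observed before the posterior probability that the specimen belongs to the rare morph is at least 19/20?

Prior odds = 1/124.
Likelihood ratio per positive assay = 2.25.
Target odds: 0.95 ÷ 0.05 = 19.
Need (1/124) × 2.25ⁿ ≥ 19, i.e. 2.25ⁿ ≥ 2356.
2.25⁹ = 387420489/262144 falls short of 2356 but 2.25¹⁰ ≈3325.26 reaches it, so n = 10.

10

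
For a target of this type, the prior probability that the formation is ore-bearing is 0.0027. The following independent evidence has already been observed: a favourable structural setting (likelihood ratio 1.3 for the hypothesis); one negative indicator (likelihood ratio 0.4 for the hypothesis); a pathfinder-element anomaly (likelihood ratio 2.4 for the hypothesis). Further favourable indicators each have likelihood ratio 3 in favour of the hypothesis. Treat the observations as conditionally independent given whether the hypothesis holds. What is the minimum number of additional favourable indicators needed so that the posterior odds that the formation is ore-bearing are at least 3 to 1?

7

Prior odds = 0.0027/0.9973 = 27/9973.
Combined Bayes factor of the evidence already in hand = 1.3 × 0.4 × 2.4 = 1.248.
Odds after that evidence = (27/9973) × 1.248 = 4212/1246625.
Target odds = 3.
Need 3ⁿ ≥ 3 ÷ (4212/1246625) = 1246625/1404.
3⁶ = 729 falls short of 1246625/1404 but 3⁷ = 2187 reaches it, so n = 7.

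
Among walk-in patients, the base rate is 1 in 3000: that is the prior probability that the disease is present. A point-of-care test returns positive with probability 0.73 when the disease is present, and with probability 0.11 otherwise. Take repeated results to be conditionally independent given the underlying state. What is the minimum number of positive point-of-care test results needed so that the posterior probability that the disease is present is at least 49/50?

Prior odds = (1/3000)/(2999/3000) = 1/2999.
Likelihood ratio of a positive result = 0.73/0.11 = 73/11.
Target odds: 0.98 ÷ 0.02 = 49.
Need (1/2999) × (73/11)ⁿ ≥ 49, i.e. (73/11)ⁿ ≥ 146951.
(73/11)⁶ ≈85424.2 falls short of 146951 but (73/11)⁷ ≈566906 reaches it, so n = 7.

7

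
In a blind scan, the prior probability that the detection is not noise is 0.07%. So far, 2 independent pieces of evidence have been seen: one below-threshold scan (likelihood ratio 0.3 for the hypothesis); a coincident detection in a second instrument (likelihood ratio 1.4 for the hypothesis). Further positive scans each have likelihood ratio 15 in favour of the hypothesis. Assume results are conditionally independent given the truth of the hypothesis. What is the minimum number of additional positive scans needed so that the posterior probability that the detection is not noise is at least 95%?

Prior odds = 0.0007/0.9993 = 7/9993.
Combined Bayes factor of the evidence already in hand = 0.3 × 1.4 = 0.42.
Odds after that evidence = (7/9993) × 0.42 = 49/166550.
Target odds = 0.95/0.05 = 19.
Need 15ⁿ ≥ 19 ÷ (49/166550) = 3164450/49.
15⁴ = 50625 falls short of 3164450/49 but 15⁵ = 759375 reaches it, so n = 5.

5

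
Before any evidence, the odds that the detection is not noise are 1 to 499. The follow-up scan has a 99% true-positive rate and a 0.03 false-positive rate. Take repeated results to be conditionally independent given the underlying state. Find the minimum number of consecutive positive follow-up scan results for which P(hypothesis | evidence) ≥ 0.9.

Prior odds = 1/499.
Likelihood ratio of a positive result = 0.99/0.03 = 33.
Target posterior odds = 0.9/0.1 = 9.
Require 33ⁿ ≥ 9 ÷ (1/499) = 4491.
33² = 1089 falls short of 4491 but 33³ = 35937 reaches it, so n = 3.

3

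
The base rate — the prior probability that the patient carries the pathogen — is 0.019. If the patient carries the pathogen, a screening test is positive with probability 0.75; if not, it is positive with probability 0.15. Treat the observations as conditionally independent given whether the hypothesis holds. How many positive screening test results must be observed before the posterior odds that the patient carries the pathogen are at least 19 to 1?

5

Prior odds: 0.019 ÷ 0.981 = 19/981.
Likelihood ratio of a positive = 0.75/0.15 = 5.
Target odds = 19.
Need (19/981) × 5ⁿ ≥ 19, i.e. 5ⁿ ≥ 981.
5⁴ = 625 falls short of 981 but 5⁵ = 3125 reaches it, so n = 5.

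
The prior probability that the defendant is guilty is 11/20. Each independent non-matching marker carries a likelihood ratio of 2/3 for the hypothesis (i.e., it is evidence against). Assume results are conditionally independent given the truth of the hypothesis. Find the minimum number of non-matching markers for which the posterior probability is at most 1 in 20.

Prior odds: 0.55 ÷ 0.45 = 11/9.
Likelihood ratio per non-matching marker = 2/3.
Target odds: 0.05 ÷ 0.95 = 1/19.
Need (11/9) × (2/3)ⁿ ≤ 1/19, i.e. (2/3)ⁿ ≤ 9/209.
(2/3)⁷ = 128/2187 is still above 9/209 but (2/3)⁸ = 256/6561 is at or below it, so n = 8.

8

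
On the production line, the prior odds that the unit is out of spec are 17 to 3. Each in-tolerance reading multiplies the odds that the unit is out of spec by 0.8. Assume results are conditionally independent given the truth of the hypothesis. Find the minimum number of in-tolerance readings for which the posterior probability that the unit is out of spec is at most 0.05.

21

Prior odds = 17/3.
Likelihood ratio per in-tolerance reading = 0.8.
Target posterior odds = 0.05/0.95 = 1/19.
Require 0.8ⁿ ≤ 1/19 ÷ (17/3) = 3/323.
0.8²⁰ ≈0.0115292 is still above 3/323 but 0.8²¹ ≈0.00922337 is at or below it, so n = 21.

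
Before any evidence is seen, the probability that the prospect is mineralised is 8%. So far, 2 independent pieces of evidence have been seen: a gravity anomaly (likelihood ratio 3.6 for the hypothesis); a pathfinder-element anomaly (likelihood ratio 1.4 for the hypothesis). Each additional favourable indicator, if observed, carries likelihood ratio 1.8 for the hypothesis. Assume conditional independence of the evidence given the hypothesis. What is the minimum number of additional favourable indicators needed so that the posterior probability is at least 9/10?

6

Prior odds = 0.08/0.92 = 2/23.
Combined Bayes factor of the evidence already in hand = 3.6 × 1.4 = 5.04.
Odds after that evidence = (2/23) × 5.04 = 252/575.
Target odds = 0.9/0.1 = 9.
Need 1.8ⁿ ≥ 9 ÷ (252/575) = 575/28.
1.8⁵ = 18.89568 falls short of 575/28 but 1.8⁶ = 531441/15625 reaches it, so n = 6.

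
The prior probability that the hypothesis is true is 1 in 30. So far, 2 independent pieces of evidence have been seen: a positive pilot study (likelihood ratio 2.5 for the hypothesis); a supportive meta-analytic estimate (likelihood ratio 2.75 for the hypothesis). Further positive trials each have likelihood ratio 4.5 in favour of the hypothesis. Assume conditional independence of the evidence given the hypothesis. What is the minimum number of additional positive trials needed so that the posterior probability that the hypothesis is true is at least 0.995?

Prior odds = (1/30)/(29/30) = 1/29.
Combined Bayes factor of the evidence already in hand = 2.5 × 2.75 = 6.875.
Odds after that evidence = (1/29) × 6.875 = 55/232.
Target odds = 0.995/0.005 = 199.
Need 4.5ⁿ ≥ 199 ÷ (55/232) = 46168/55.
4.5⁴ = 410.0625 falls short of 46168/55 but 4.5⁵ = 1845.28125 reaches it, so n = 5.

5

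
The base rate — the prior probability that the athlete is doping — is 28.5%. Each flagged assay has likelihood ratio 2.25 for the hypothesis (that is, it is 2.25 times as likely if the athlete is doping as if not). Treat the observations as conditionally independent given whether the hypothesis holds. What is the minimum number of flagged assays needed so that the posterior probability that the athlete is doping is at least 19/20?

5

Prior odds = 0.285/0.715 = 57/143.
Likelihood ratio per flagged assay = 2.25.
Target posterior odds = 0.95/0.05 = 19.
Require 2.25ⁿ ≥ 19 ÷ (57/143) = 143/3.
2.25⁴ = 25.62890625 falls short of 143/3 but 2.25⁵ = 59049/1024 reaches it, so n = 5.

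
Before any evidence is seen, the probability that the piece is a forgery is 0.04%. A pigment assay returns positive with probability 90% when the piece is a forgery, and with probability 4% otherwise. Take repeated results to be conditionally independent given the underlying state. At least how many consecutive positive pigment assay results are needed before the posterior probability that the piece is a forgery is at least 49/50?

Prior odds = 0.0004/0.9996 = 1/2499.
Likelihood ratio of a positive result = 0.9/0.04 = 22.5.
Target posterior odds = 0.98/0.02 = 49.
Need (1/2499) × 22.5ⁿ ≥ 49, i.e. 22.5ⁿ ≥ 122451.
22.5³ = 11390.625 falls short of 122451 but 22.5⁴ = 256289.0625 reaches it, so n = 4.

4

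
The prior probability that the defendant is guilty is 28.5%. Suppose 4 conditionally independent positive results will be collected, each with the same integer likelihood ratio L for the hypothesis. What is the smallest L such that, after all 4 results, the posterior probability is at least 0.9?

Prior odds = 0.285/0.715 = 57/143.
Target odds = 0.9/0.1 = 9.
Need L⁴ ≥ 9 ÷ (57/143) = 429/19.
2⁴ = 16 < 429/19 ≤ 81 = 3⁴, so L = 3.

3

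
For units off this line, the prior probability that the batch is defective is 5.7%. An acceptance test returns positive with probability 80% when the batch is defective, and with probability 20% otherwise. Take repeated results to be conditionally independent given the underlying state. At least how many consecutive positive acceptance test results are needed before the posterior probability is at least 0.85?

Prior odds: 0.057 ÷ 0.943 = 57/943.
Likelihood ratio of a positive result = 0.8/0.2 = 4.
Target odds: 0.85 ÷ 0.15 = 17/3.
Need (57/943) × 4ⁿ ≥ 17/3, i.e. 4ⁿ ≥ 16031/171.
4³ = 64 falls short of 16031/171 but 4⁴ = 256 reaches it, so n = 4.

4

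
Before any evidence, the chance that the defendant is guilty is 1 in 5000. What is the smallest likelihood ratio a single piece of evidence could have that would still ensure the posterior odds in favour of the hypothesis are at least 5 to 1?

Prior odds = 0.0002/0.9998 = 1/4999.
Target odds = 5.
Required Bayes factor = 5 ÷ (1/4999) = 24995.

24995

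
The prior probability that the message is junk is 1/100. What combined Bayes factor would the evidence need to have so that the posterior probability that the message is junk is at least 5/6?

495

Prior odds = 0.01/0.99 = 1/99.
Target odds = (5/6)/(1/6) = 5.
Required Bayes factor = 5 ÷ (1/99) = 495.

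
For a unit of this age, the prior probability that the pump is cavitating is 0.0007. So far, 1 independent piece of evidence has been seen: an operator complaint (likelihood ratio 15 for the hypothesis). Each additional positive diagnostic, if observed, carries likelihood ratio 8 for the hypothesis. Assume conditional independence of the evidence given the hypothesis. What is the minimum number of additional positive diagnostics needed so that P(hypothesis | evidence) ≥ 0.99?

Prior odds = 0.0007/0.9993 = 7/9993.
Bayes factor of the evidence already in hand = 15.
Odds after that evidence = (7/9993) × 15 = 35/3331.
Target odds = 0.99/0.01 = 99.
Need 8ⁿ ≥ 99 ÷ (35/3331) = 329769/35.
8⁴ = 4096 falls short of 329769/35 but 8⁵ = 32768 reaches it, so n = 5.

5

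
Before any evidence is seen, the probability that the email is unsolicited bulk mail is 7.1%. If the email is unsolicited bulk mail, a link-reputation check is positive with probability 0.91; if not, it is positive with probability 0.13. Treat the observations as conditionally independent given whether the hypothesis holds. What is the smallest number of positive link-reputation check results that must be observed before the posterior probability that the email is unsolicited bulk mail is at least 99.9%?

5

Prior odds = 0.071/0.929 = 71/929.
Likelihood ratio of a positive = 0.91/0.13 = 7.
Target posterior odds = 0.999/0.001 = 999.
Require 7ⁿ ≥ 999 ÷ (71/929) = 928071/71.
7⁴ = 2401 falls short of 928071/71 but 7⁵ = 16807 reaches it, so n = 5.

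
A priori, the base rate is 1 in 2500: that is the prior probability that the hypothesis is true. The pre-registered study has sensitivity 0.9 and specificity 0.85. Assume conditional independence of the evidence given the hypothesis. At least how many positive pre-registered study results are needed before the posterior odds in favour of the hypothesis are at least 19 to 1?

Prior odds = 0.0004/0.9996 = 1/2499.
False-positive rate = 1 − 0.85 = 0.15; likelihood ratio of a positive = 0.9/0.15 = 6.
Target odds = 19.
Need (1/2499) × 6ⁿ ≥ 19, i.e. 6ⁿ ≥ 47481.
6⁶ = 46656 falls short of 47481 but 6⁷ = 279936 reaches it, so n = 7.

7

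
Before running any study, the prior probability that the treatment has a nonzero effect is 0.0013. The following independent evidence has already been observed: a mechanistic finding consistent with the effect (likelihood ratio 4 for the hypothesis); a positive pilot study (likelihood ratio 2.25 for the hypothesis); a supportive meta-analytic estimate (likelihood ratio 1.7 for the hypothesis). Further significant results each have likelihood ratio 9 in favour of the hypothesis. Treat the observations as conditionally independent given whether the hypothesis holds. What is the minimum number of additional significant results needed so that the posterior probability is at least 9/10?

Prior odds = 0.0013/0.9987 = 13/9987.
Combined Bayes factor of the evidence already in hand = 4 × 2.25 × 1.7 = 15.3.
Odds after that evidence = (13/9987) × 15.3 = 663/33290.
Target odds = 0.9/0.1 = 9.
Need 9ⁿ ≥ 9 ÷ (663/33290) = 99870/221.
9² = 81 falls short of 99870/221 but 9³ = 729 reaches it, so n = 3.

3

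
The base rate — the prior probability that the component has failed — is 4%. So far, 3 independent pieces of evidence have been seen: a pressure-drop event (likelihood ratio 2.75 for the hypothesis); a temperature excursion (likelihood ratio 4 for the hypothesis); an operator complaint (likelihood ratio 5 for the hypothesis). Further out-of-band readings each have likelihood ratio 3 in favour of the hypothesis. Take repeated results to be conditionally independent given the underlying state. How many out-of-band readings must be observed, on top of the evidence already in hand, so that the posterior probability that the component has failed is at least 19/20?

Prior odds = 0.04/0.96 = 1/24.
Combined Bayes factor of the evidence already in hand = 2.75 × 4 × 5 = 55.
Odds after that evidence = (1/24) × 55 = 55/24.
Target odds = 0.95/0.05 = 19.
Need 3ⁿ ≥ 19 ÷ (55/24) = 456/55.
3¹ = 3 falls short of 456/55 but 3² = 9 reaches it, so n = 2.

2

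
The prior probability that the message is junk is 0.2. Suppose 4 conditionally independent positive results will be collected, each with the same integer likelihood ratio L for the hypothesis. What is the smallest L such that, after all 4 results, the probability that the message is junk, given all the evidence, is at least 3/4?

Prior odds = 0.2/0.8 = 0.25.
Target odds = 0.75/0.25 = 3.
Need L⁴ ≥ 3 ÷ 0.25 = 12.
1⁴ = 1 < 12 ≤ 16 = 2⁴, so L = 2.

2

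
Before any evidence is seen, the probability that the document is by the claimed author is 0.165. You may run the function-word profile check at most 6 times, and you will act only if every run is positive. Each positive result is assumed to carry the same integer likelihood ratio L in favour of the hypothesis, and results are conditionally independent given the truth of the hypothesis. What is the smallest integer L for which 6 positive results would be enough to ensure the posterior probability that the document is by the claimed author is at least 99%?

Prior odds = 0.165/0.835 = 33/167.
Target odds = 0.99/0.01 = 99.
Need L⁶ ≥ 99 ÷ (33/167) = 501.
2⁶ = 64 < 501 ≤ 729 = 3⁶, so L = 3.

3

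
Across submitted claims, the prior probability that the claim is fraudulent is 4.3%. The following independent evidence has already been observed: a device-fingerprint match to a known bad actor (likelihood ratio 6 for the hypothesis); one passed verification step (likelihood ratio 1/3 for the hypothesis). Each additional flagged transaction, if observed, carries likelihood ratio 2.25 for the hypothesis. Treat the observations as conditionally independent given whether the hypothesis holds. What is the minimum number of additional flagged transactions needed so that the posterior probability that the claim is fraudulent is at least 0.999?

12

Prior odds = 0.043/0.957 = 43/957.
Combined Bayes factor of the evidence already in hand = 6 × (1/3) = 2.
Odds after that evidence = (43/957) × 2 = 86/957.
Target odds = 0.999/0.001 = 999.
Need 2.25ⁿ ≥ 999 ÷ (86/957) = 956043/86.
2.25¹¹ ≈7481.83 falls short of 956043/86 but 2.25¹² ≈16834.1 reaches it, so n = 12.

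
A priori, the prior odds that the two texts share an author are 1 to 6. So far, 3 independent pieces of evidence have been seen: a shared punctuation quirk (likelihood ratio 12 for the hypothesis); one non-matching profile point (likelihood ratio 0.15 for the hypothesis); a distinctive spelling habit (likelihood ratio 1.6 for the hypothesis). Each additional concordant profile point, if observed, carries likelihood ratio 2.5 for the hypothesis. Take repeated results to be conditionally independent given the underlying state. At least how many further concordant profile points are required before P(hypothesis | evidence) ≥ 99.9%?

9

Prior odds = 1/6.
Combined Bayes factor of the evidence already in hand = 12 × 0.15 × 1.6 = 2.88.
Odds after that evidence = (1/6) × 2.88 = 0.48.
Target odds = 0.999/0.001 = 999.
Need 2.5ⁿ ≥ 999 ÷ 0.48 = 2081.25.
2.5⁸ = 390625/256 falls short of 2081.25 but 2.5⁹ = 1953125/512 reaches it, so n = 9.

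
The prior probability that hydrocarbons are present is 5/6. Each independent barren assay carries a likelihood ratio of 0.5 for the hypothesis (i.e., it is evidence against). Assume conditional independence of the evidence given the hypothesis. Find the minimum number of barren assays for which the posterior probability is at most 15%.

5

Prior odds: (5/6) ÷ (1/6) = 5.
Likelihood ratio per barren assay = 0.5.
Target posterior odds = 0.15/0.85 = 3/17.
Require 0.5ⁿ ≤ 3/17 ÷ 5 = 3/85.
0.5⁴ = 0.0625 is still above 3/85 but 0.5⁵ = 0.03125 is at or below it, so n = 5.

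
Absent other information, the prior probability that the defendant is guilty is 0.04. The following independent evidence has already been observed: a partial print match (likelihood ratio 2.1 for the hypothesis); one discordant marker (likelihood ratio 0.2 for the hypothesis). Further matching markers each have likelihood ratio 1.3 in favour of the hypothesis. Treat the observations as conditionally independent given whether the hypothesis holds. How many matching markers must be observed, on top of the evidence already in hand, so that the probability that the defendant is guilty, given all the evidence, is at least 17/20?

23

Prior odds = 0.04/0.96 = 1/24.
Combined Bayes factor of the evidence already in hand = 2.1 × 0.2 = 0.42.
Odds after that evidence = (1/24) × 0.42 = 0.0175.
Target odds = 0.85/0.15 = 17/3.
Need 1.3ⁿ ≥ 17/3 ÷ 0.0175 = 6800/21.
1.3²² ≈321.184 falls short of 6800/21 but 1.3²³ ≈417.539 reaches it, so n = 23.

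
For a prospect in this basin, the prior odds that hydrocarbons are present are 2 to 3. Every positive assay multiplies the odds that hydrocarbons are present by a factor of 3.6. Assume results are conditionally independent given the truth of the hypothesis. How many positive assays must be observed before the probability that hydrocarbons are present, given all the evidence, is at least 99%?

Prior odds = 2/3.
Likelihood ratio per positive assay = 3.6.
Target odds: 0.99 ÷ 0.01 = 99.
Need (2/3) × 3.6ⁿ ≥ 99, i.e. 3.6ⁿ ≥ 148.5.
3.6³ = 46.656 falls short of 148.5 but 3.6⁴ = 167.9616 reaches it, so n = 4.

4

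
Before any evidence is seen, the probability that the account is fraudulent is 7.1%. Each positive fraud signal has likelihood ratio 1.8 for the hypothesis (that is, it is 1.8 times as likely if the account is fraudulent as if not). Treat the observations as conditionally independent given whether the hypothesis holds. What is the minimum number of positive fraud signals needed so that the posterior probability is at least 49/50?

11

Prior odds: 0.071 ÷ 0.929 = 71/929.
Likelihood ratio per positive fraud signal = 1.8.
Target posterior odds = 0.98/0.02 = 49.
Require 1.8ⁿ ≥ 49 ÷ (71/929) = 45521/71.
1.8¹⁰ ≈357.047 falls short of 45521/71 but 1.8¹¹ ≈642.684 reaches it, so n = 11.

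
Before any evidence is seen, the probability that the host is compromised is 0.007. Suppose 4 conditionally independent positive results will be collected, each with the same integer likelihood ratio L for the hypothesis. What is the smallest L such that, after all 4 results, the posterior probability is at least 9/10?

Prior odds = 0.007/0.993 = 7/993.
Target odds = 0.9/0.1 = 9.
Need L⁴ ≥ 9 ÷ (7/993) = 8937/7.
5⁴ = 625 < 8937/7 ≤ 1296 = 6⁴, so L = 6.

6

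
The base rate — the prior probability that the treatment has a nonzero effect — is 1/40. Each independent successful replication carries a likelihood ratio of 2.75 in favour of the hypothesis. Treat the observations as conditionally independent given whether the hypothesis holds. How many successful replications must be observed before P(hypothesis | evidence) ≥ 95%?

7

Prior odds = 0.025/0.975 = 1/39.
Likelihood ratio per successful replication = 2.75.
Target odds: 0.95 ÷ 0.05 = 19.
Need (1/39) × 2.75ⁿ ≥ 19, i.e. 2.75ⁿ ≥ 741.
2.75⁶ = 1771561/4096 falls short of 741 but 2.75⁷ = 19487171/16384 reaches it, so n = 7.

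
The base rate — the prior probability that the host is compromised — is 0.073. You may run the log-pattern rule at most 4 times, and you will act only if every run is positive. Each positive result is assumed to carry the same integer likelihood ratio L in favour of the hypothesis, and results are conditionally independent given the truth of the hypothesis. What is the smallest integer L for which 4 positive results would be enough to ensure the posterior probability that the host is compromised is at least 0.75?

3

Prior odds = 0.073/0.927 = 73/927.
Target odds = 0.75/0.25 = 3.
Need L⁴ ≥ 3 ÷ (73/927) = 2781/73.
2⁴ = 16 < 2781/73 ≤ 81 = 3⁴, so L = 3.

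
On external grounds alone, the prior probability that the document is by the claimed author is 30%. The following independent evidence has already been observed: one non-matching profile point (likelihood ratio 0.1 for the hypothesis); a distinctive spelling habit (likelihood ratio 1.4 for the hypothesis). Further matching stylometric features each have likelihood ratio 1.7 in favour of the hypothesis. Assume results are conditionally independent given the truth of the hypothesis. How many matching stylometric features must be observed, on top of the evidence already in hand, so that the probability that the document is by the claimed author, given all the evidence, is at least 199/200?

Prior odds = 0.3/0.7 = 3/7.
Combined Bayes factor of the evidence already in hand = 0.1 × 1.4 = 0.14.
Odds after that evidence = (3/7) × 0.14 = 0.06.
Target odds = 0.995/0.005 = 199.
Need 1.7ⁿ ≥ 199 ÷ 0.06 = 9950/3.
1.7¹⁵ ≈2862.42 falls short of 9950/3 but 1.7¹⁶ ≈4866.12 reaches it, so n = 16.

16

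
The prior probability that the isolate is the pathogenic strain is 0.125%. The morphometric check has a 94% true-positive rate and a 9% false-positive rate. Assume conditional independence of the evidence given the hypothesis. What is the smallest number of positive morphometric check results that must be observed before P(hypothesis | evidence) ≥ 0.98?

5

Prior odds: 0.00125 ÷ 0.99875 = 1/799.
Likelihood ratio of a positive result = 0.94/0.09 = 94/9.
Target odds: 0.98 ÷ 0.02 = 49.
Require (94/9)ⁿ ≥ 49 ÷ (1/799) = 39151.
(94/9)⁴ = 78074896/6561 falls short of 39151 but (94/9)⁵ ≈124287 reaches it, so n = 5.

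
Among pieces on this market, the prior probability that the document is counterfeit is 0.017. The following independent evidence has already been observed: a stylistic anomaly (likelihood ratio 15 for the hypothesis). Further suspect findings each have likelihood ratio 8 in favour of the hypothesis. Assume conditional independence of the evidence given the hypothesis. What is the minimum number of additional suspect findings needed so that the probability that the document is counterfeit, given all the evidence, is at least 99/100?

3

Prior odds = 0.017/0.983 = 17/983.
Bayes factor of the evidence already in hand = 15.
Odds after that evidence = (17/983) × 15 = 255/983.
Target odds = 0.99/0.01 = 99.
Need 8ⁿ ≥ 99 ÷ (255/983) = 32439/85.
8² = 64 falls short of 32439/85 but 8³ = 512 reaches it, so n = 3.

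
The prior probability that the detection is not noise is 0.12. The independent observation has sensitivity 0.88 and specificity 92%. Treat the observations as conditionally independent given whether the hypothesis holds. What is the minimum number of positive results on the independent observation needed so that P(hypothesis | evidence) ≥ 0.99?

3

Prior odds: 0.12 ÷ 0.88 = 3/22.
False-positive rate = 1 − 0.92 = 0.08; likelihood ratio of a positive = 0.88/0.08 = 11.
Target posterior odds = 0.99/0.01 = 99.
Require 11ⁿ ≥ 99 ÷ (3/22) = 726.
11² = 121 falls short of 726 but 11³ = 1331 reaches it, so n = 3.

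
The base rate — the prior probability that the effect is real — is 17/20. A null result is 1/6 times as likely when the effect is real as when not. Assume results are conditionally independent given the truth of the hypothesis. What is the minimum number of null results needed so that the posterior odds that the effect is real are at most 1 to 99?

Prior odds = 0.85/0.15 = 17/3.
Likelihood ratio per null result = 1/6.
Target odds = 1/99.
Need (17/3) × (1/6)ⁿ ≤ 1/99, i.e. (1/6)ⁿ ≤ 1/561.
(1/6)³ = 1/216 is still above 1/561 but (1/6)⁴ = 1/1296 is at or below it, so n = 4.

4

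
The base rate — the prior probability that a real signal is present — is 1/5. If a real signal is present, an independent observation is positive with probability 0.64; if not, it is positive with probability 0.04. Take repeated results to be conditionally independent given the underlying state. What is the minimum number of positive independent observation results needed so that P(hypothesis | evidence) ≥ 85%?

Prior odds = 0.2/0.8 = 0.25.
Likelihood ratio of a positive = 0.64/0.04 = 16.
Target posterior odds = 0.85/0.15 = 17/3.
Require 16ⁿ ≥ 17/3 ÷ 0.25 = 68/3.
16¹ = 16 falls short of 68/3 but 16² = 256 reaches it, so n = 2.

2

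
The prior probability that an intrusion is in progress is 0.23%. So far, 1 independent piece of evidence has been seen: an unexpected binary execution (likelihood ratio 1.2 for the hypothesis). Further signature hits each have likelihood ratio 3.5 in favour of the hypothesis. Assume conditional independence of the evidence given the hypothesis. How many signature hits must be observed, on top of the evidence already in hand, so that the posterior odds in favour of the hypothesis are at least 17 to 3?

7

Prior odds = 0.0023/0.9977 = 23/9977.
Bayes factor of the evidence already in hand = 1.2.
Odds after that evidence = (23/9977) × 1.2 = 138/49885.
Target odds = 17/3.
Need 3.5ⁿ ≥ 17/3 ÷ (138/49885) = 848045/414.
3.5⁶ = 1838.265625 falls short of 848045/414 but 3.5⁷ = 823543/128 reaches it, so n = 7.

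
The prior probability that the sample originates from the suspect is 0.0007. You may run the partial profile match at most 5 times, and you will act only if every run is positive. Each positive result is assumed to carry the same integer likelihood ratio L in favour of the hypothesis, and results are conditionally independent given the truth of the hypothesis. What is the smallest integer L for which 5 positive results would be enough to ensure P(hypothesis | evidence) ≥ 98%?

Prior odds = 0.0007/0.9993 = 7/9993.
Target odds = 0.98/0.02 = 49.
Need L⁵ ≥ 49 ÷ (7/9993) = 69951.
9⁵ = 59049 < 69951 ≤ 100000 = 10⁵, so L = 10.

10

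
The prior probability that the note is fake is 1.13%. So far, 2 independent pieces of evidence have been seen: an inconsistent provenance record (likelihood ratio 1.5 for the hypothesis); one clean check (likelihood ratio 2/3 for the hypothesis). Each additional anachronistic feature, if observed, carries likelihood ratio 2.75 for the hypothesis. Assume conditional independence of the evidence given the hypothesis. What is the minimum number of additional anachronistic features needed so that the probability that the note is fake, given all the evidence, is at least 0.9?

7

Prior odds = 0.0113/0.9887 = 113/9887.
Combined Bayes factor of the evidence already in hand = 1.5 × (2/3) = 1.
Odds after that evidence = (113/9887) × 1 = 113/9887.
Target odds = 0.9/0.1 = 9.
Need 2.75ⁿ ≥ 9 ÷ (113/9887) = 88983/113.
2.75⁶ = 1771561/4096 falls short of 88983/113 but 2.75⁷ = 19487171/16384 reaches it, so n = 7.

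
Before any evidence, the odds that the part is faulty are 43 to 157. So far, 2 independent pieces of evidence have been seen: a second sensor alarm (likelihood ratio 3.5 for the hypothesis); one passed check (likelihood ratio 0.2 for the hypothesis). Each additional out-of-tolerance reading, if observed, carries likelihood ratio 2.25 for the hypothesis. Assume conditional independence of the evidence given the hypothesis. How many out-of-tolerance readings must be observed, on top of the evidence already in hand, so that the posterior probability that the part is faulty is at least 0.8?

4

Prior odds = 43/157.
Combined Bayes factor of the evidence already in hand = 3.5 × 0.2 = 0.7.
Odds after that evidence = (43/157) × 0.7 = 301/1570.
Target odds = 0.8/0.2 = 4.
Need 2.25ⁿ ≥ 4 ÷ (301/1570) = 6280/301.
2.25³ = 11.390625 falls short of 6280/301 but 2.25⁴ = 25.62890625 reaches it, so n = 4.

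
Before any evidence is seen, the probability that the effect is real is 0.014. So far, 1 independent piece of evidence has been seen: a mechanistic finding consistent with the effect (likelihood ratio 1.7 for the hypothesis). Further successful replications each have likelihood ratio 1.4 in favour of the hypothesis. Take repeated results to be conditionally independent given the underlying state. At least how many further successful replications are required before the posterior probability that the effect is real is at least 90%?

Prior odds = 0.014/0.986 = 7/493.
Bayes factor of the evidence already in hand = 1.7.
Odds after that evidence = (7/493) × 1.7 = 7/290.
Target odds = 0.9/0.1 = 9.
Need 1.4ⁿ ≥ 9 ÷ (7/290) = 2610/7.
1.4¹⁷ ≈304.913 falls short of 2610/7 but 1.4¹⁸ ≈426.879 reaches it, so n = 18.

18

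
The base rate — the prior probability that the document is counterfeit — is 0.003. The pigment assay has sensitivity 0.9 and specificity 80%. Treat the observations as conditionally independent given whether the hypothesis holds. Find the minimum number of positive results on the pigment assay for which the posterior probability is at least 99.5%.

8

Prior odds: 0.003 ÷ 0.997 = 3/997.
False-positive rate = 1 − 0.8 = 0.2; likelihood ratio of a positive = 0.9/0.2 = 4.5.
Target posterior odds = 0.995/0.005 = 199.
Require 4.5ⁿ ≥ 199 ÷ (3/997) = 198403/3.
4.5⁷ = 4782969/128 falls short of 198403/3 but 4.5⁸ = 43046721/256 reaches it, so n = 8.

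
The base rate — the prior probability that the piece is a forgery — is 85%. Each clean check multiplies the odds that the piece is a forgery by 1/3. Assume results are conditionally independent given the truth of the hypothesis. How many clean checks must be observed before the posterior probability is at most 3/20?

4

Prior odds: 0.85 ÷ 0.15 = 17/3.
Likelihood ratio per clean check = 1/3.
Target odds: 0.15 ÷ 0.85 = 3/17.
Require (1/3)ⁿ ≤ 3/17 ÷ (17/3) = 9/289.
(1/3)³ = 1/27 is still above 9/289 but (1/3)⁴ = 1/81 is at or below it, so n = 4.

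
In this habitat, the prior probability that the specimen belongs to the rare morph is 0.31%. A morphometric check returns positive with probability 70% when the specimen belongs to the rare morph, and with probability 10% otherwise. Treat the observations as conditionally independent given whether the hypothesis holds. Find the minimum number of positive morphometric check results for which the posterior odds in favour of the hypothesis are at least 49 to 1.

5

Prior odds = 0.0031/0.9969 = 31/9969.
Likelihood ratio of a positive result = 0.7/0.1 = 7.
Target odds = 49.
Require 7ⁿ ≥ 49 ÷ (31/9969) = 488481/31.
7⁴ = 2401 falls short of 488481/31 but 7⁵ = 16807 reaches it, so n = 5.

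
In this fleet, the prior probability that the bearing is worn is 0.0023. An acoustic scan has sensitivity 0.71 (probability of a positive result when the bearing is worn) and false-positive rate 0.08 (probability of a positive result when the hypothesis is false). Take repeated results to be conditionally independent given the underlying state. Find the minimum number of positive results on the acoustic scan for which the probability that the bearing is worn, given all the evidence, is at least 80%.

4

Prior odds = 0.0023/0.9977 = 23/9977.
Likelihood ratio of a positive result = 0.71/0.08 = 8.875.
Target posterior odds = 0.8/0.2 = 4.
Need (23/9977) × 8.875ⁿ ≥ 4, i.e. 8.875ⁿ ≥ 39908/23.
8.875³ = 357911/512 falls short of 39908/23 but 8.875⁴ = 25411681/4096 reaches it, so n = 4.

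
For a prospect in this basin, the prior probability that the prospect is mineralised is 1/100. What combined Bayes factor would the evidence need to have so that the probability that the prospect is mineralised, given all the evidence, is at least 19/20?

Prior odds = 0.01/0.99 = 1/99.
Target odds = 0.95/0.05 = 19.
Required Bayes factor = 19 ÷ (1/99) = 1881.

1881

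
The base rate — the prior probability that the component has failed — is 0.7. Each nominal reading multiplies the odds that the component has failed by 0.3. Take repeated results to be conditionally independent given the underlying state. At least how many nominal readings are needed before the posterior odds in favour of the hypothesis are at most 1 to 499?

Prior odds = 0.7/0.3 = 7/3.
Likelihood ratio per nominal reading = 0.3.
Target odds = 1/499.
Need (7/3) × 0.3ⁿ ≤ 1/499, i.e. 0.3ⁿ ≤ 3/3493.
0.3⁵ = 243/100000 is still above 3/3493 but 0.3⁶ = 729/1000000 is at or below it, so n = 6.

6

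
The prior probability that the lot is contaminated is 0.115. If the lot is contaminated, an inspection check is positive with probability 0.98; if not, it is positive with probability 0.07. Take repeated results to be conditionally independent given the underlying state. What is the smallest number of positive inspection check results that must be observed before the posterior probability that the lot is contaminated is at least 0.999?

Prior odds = 0.115/0.885 = 23/177.
Likelihood ratio of a positive = 0.98/0.07 = 14.
Target odds: 0.999 ÷ 0.001 = 999.
Require 14ⁿ ≥ 999 ÷ (23/177) = 176823/23.
14³ = 2744 falls short of 176823/23 but 14⁴ = 38416 reaches it, so n = 4.

4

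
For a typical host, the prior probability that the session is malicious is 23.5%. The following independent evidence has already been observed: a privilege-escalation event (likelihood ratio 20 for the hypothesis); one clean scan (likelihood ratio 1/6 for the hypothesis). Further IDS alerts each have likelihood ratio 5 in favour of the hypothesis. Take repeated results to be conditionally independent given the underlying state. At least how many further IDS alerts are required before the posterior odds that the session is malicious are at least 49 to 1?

3

Prior odds = 0.235/0.765 = 47/153.
Combined Bayes factor of the evidence already in hand = 20 × (1/6) = 10/3.
Odds after that evidence = (47/153) × 10/3 = 470/459.
Target odds = 49.
Need 5ⁿ ≥ 49 ÷ (470/459) = 22491/470.
5² = 25 falls short of 22491/470 but 5³ = 125 reaches it, so n = 3.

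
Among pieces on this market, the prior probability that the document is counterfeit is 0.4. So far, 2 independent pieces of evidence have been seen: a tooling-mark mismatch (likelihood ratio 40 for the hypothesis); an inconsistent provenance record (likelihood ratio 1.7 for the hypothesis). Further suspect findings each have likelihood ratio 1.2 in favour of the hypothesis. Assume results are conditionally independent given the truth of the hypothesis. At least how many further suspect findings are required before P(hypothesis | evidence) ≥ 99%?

Prior odds = 0.4/0.6 = 2/3.
Combined Bayes factor of the evidence already in hand = 40 × 1.7 = 68.
Odds after that evidence = (2/3) × 68 = 136/3.
Target odds = 0.99/0.01 = 99.
Need 1.2ⁿ ≥ 99 ÷ (136/3) = 297/136.
1.2⁴ = 2.0736 falls short of 297/136 but 1.2⁵ = 2.48832 reaches it, so n = 5.

5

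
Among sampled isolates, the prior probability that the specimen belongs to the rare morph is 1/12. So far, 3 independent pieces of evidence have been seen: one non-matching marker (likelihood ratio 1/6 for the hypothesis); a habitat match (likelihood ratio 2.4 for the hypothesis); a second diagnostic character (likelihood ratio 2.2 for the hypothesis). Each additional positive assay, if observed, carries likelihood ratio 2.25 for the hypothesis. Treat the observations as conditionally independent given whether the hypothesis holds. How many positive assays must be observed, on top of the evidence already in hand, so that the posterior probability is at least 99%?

Prior odds = (1/12)/(11/12) = 1/11.
Combined Bayes factor of the evidence already in hand = (1/6) × 2.4 × 2.2 = 0.88.
Odds after that evidence = (1/11) × 0.88 = 0.08.
Target odds = 0.99/0.01 = 99.
Need 2.25ⁿ ≥ 99 ÷ 0.08 = 1237.5.
2.25⁸ = 43046721/65536 falls short of 1237.5 but 2.25⁹ = 387420489/262144 reaches it, so n = 9.

9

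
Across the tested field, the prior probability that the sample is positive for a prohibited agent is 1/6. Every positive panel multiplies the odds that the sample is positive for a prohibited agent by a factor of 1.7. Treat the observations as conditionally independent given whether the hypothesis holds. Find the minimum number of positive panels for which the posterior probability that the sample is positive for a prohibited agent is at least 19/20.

Prior odds: (1/6) ÷ (5/6) = 0.2.
Likelihood ratio per positive panel = 1.7.
Target odds: 0.95 ÷ 0.05 = 19.
Require 1.7ⁿ ≥ 19 ÷ 0.2 = 95.
1.7⁸ ≈69.7576 falls short of 95 but 1.7⁹ ≈118.588 reaches it, so n = 9.

9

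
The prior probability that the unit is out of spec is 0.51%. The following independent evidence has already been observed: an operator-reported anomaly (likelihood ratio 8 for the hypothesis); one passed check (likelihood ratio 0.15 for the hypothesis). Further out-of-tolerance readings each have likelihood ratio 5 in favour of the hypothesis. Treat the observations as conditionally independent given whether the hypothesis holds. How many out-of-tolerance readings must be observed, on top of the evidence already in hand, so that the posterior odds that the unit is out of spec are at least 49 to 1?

Prior odds = 0.0051/0.9949 = 51/9949.
Combined Bayes factor of the evidence already in hand = 8 × 0.15 = 1.2.
Odds after that evidence = (51/9949) × 1.2 = 306/49745.
Target odds = 49.
Need 5ⁿ ≥ 49 ÷ (306/49745) = 2437505/306.
5⁵ = 3125 falls short of 2437505/306 but 5⁶ = 15625 reaches it, so n = 6.

6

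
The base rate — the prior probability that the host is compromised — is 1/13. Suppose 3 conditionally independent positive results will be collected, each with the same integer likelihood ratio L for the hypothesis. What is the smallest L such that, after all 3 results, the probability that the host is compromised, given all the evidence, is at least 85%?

Prior odds = (1/13)/(12/13) = 1/12.
Target odds = 0.85/0.15 = 17/3.
Need L³ ≥ 17/3 ÷ (1/12) = 68.
4³ = 64 < 68 ≤ 125 = 5³, so L = 5.

5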